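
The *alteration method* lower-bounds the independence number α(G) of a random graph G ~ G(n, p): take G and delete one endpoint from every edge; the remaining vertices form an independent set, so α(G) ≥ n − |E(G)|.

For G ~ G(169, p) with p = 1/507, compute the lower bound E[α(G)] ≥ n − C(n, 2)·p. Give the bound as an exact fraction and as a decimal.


E[|E(G)|] = C(169, 2)·p = 14196 · (1/507) = 28.
E[α(G)] ≥ n − E[|E(G)|] = 169 − 28 = 141.
Numerically: ≈ 141.000000.
(This is only a lower bound; the true E[α(G)] may be larger.)

E[α(G)] ≥ 141 ≈ 141.000000.


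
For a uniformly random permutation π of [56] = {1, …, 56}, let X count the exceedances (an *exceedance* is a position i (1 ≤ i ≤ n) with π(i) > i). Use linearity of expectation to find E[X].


Write X = Σ_{i=1}^{56} X_i, where X_i = 1_{π(i) > i}.
For each fixed i, π(i) is uniform over {1, …, 56} (marginal of a uniform permutation), so P[π(i) > i] = (n − i)/n. Summing: Σ_{i=1}^{56} (n − i)/n = (0 + 1 + … + 55)/56 = 56(56 − 1)/(2·56) = (56 − 1)/2.
Hence E[X] = Σ_{i=1}^{56} (56 − i)/56 = 55/2 ≈ 27.5000.

E[X] = 55/2 = 27.5000.


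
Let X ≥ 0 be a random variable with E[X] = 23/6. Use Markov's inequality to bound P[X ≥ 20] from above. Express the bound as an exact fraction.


μ = E[X] = 23/6, a = 20.
Markov: P[X ≥ 20] ≤ μ/a = (23/6)/20 = 23/120.
Numerically: ≈ 0.191667.
(Since a = 20 > μ = 3.833333, the bound 23/120 is < 1 and informative.)

P[X ≥ 20] ≤ 23/120 ≈ 0.191667.


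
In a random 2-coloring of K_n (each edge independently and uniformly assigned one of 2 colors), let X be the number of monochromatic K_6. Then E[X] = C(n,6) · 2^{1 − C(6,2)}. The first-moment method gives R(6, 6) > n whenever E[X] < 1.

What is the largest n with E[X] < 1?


We need C(n, 6) · 2^{1 − 15} < 1, i.e. C(n, 6) < 2^{15 − 1} = 16384.
Check values of n near the boundary:
  n = 11: C(11, 6) = 462; 462 < 16384? YES
  n = 12: C(12, 6) = 924; 924 < 16384? YES
  n = 13: C(13, 6) = 1716; 1716 < 16384? YES
  n = 14: C(14, 6) = 3003; 3003 < 16384? YES
  n = 15: C(15, 6) = 5005; 5005 < 16384? YES
  n = 16: C(16, 6) = 8008; 8008 < 16384? YES
  n = 17: C(17, 6) = 12376; 12376 < 16384? YES
  n = 18: C(18, 6) = 18564; 18564 < 16384? NO
  n = 19: C(19, 6) = 27132; 27132 < 16384? NO
  n = 20: C(20, 6) = 38760; 38760 < 16384? NO
The largest n with C(n, 6) < 16384 is n = 17 (where E[X] = 1547/2048 ≈ 0.755371). Hence R(6, 6) > 17, i.e. R(6, 6) ≥ 18.

Largest n = 17; hence R(6, 6) > 17.


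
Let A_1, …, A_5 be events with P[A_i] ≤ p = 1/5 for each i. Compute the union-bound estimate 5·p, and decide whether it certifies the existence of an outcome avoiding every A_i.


Union bound: P[∪_{i=1}^{5} A_i] ≤ Σ_i P[A_i] ≤ 5·p = 5·(1/5) = 1.
Numerically: 1 ≈ 1.0000.
Is 1 < 1? NO.
Since the bound 1 is ≥ 1, the union bound is uninformative here; it does NOT by itself certify existence.

5·p = 1 ≈ 1.0000; existence NOT certified by the union bound.


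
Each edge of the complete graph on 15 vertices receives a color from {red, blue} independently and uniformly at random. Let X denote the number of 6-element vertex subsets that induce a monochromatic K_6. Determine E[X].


Let X = Σ_S X_S over the C(15, 6) = 5005 subsets S of size 6, where X_S = 1 if the K_6 on S is monochromatic.
For a fixed S, the K_6 on S has C(6, 2) = 15 edges. P[all 15 edges red] = (1/2)^15, and likewise for blue, so P[monochromatic] = 2·(1/2)^15 = 2^{1 − 15} = 1/16384.
By linearity of expectation: E[X] = C(15, 6) · 2^{1 − 15} = 5005 · 1/16384 = 5005/16384.
Numerically: E[X] ≈ 0.3055.

E[X] = C(15,6)·2^(1−C(6,2)) = 5005/16384 ≈ 0.3055.


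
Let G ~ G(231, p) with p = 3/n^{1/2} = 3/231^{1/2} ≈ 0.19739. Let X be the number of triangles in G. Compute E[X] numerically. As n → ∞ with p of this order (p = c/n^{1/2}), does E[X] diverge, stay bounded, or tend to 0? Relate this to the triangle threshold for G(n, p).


Number of potential triangles: C(231, 3) = 2027795.
Each occurs with probability p³ ≈ (0.19739)³ ≈ 7.6903445e-03.
By linearity: E[X] = C(231, 3)·p³ ≈ 2027795 · 7.6903445e-03 ≈ 15594.44210.
Since α = 1/2 < 1, p = c/n^{1/2} ≫ 1/n is above the triangle threshold p ~ 1/n. Asymptotically E[X] ~ (c³/6)·n^{3(1−α)} = (3³/6)·n^{1.5} → ∞; triangles are abundant w.h.p.

E[X] ≈ 15594.44210; in regime p = Θ(1/n^{1/2}) E[X] diverges (above the triangle threshold p ~ 1/n).


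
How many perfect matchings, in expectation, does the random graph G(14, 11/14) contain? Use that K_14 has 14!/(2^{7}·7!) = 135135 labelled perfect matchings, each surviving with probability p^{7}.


K_14 has 14!/(2^{7}·7!) = 135135 labelled perfect matchings.
For each such perfect matching H, let X_H = 1 if all 7 edges of H are present in G. Then P[X_H = 1] = p^{7} = (11/14)^{7} = 19487171/105413504.
Summing the indicators: E[X] = Σ_H E[X_H] = 135135 · p^{7} = 135135 · 19487171/105413504 = 376199836155/15059072.
Numerically: E[X] ≈ 24982.

E[X] = 135135 · (11/14)^{7} = 376199836155/15059072 ≈ 24982.


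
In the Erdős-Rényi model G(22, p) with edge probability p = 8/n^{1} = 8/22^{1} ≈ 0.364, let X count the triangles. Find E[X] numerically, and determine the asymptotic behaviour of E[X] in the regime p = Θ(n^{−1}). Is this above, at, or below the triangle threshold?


Number of potential triangles: C(22, 3) = 1540.
Each occurs with probability p³ ≈ (0.364)³ ≈ 4.80841e-02.
By linearity: E[X] = C(22, 3)·p³ ≈ 1540 · 4.80841e-02 ≈ 74.050.
Here α = 1, so p = 8/n is exactly at the triangle threshold p ~ 1/n. Asymptotically E[X] → c³/6 = 8³/6 = 256/3 ≈ 85.333, a bounded constant. In this regime the triangle count is asymptotically Poisson(c³/6).

E[X] ≈ 74.050; in regime p = Θ(1/n^{1}) E[X] stays bounded (at the triangle threshold p ~ 1/n).


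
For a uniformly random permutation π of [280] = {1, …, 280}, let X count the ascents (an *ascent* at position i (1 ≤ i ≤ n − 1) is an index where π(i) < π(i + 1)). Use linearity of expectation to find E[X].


Write X = Σ X_I over i = 1, …, 279, with X_I the indicator of one ascent.
There are 279 indicators.
For each fixed i, the pair (π(i), π(i+1)) is a uniformly random ordered pair of distinct values from {1, …, 280}; by symmetry P[π(i) < π(i+1)] = 1/2.
By linearity: E[X] = 279 · (1/2) = (280 − 1) · (1/2) = 279/2 ≈ 139.5000.

E[X] = 279/2 = 139.5000.


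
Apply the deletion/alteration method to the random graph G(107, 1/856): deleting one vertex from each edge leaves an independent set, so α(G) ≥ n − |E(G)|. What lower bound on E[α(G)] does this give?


E[|E(G)|] = C(107, 2)·p = 5671 · (1/856) = 53/8.
E[α(G)] ≥ n − E[|E(G)|] = 107 − 53/8 = 803/8.
Numerically: ≈ 100.37500.
(This is only a lower bound; the true E[α(G)] may be larger.)

E[α(G)] ≥ 803/8 ≈ 100.37500.


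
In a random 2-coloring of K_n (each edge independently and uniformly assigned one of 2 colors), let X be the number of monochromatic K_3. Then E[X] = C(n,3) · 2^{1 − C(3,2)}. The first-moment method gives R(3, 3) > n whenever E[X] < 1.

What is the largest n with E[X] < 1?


We need C(n, 3) · 2^{1 − 3} < 1, i.e. C(n, 3) < 2^{3 − 1} = 4.
Check values of n near the boundary:
  n = 3: C(3, 3) = 1; 1 < 4? YES
  n = 4: C(4, 3) = 4; 4 < 4? NO
  n = 5: C(5, 3) = 10; 10 < 4? NO
  n = 6: C(6, 3) = 20; 20 < 4? NO
The largest n with C(n, 3) < 4 is n = 3 (where E[X] = 1/4 ≈ 0.2500). Hence R(3, 3) > 3, i.e. R(3, 3) ≥ 4.

Largest n = 3; hence R(3, 3) > 3.


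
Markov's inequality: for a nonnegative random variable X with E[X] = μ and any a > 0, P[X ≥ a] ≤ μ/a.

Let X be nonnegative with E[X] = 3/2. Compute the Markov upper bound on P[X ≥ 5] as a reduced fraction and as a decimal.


μ = E[X] = 3/2, a = 5.
Markov: P[X ≥ 5] ≤ μ/a = (3/2)/5 = 3/10.
Numerically: ≈ 0.30000.
(Since a = 5 > μ = 1.50000, the bound 3/10 is < 1 and informative.)

P[X ≥ 5] ≤ 3/10 ≈ 0.30000.


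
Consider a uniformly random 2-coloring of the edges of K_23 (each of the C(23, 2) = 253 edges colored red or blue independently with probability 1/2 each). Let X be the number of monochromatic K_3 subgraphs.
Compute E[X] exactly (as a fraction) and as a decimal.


Let X = Σ_S X_S over the C(23, 3) = 1771 subsets S of size 3, where X_S = 1 if the K_3 on S is monochromatic.
For a fixed S, the K_3 on S has C(3, 2) = 3 edges. P[all 3 edges red] = (1/2)^3, and likewise for blue, so P[monochromatic] = 2·(1/2)^3 = 2^{1 − 3} = 1/4.
Summing: E[X] = C(23, 3) · 2^{1 − 3} = 1771 · 1/4 = 1771/4.
Numerically: E[X] ≈ 442.750.

E[X] = C(23,3)·2^(1−C(3,2)) = 1771/4 ≈ 442.750.


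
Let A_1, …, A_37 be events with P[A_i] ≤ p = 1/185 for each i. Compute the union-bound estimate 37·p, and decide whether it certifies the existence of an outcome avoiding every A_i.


Union bound: P[∪_{i=1}^{37} A_i] ≤ Σ_i P[A_i] ≤ 37·p = 37·(1/185) = 1/5.
Numerically: 1/5 ≈ 0.2000.
Is 1/5 < 1? YES.
Since P[∪ A_i] ≤ 1/5 < 1, the complement has P[∩ A_i^c] ≥ 1 − 1/5 = 4/5 > 0, so some outcome avoids every A_i.

37·p = 1/5 ≈ 0.2000; existence CERTIFIED by the union bound.


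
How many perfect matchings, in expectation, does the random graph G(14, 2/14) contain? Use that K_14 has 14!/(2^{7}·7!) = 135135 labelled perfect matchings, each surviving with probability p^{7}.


K_14 has 14!/(2^{7}·7!) = 135135 labelled perfect matchings.
For each such perfect matching H, let X_H = 1 if all 7 edges of H are present in G. Then P[X_H = 1] = p^{7} = (1/7)^{7} = 1/823543.
By linearity of expectation: E[X] = Σ_H E[X_H] = 135135 · p^{7} = 135135 · 1/823543 = 19305/117649.
Numerically: E[X] ≈ 0.164.

E[X] = 135135 · (1/7)^{7} = 19305/117649 ≈ 0.164.


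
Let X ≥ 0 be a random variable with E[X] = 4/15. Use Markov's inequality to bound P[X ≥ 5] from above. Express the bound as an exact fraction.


μ = E[X] = 4/15, a = 5.
Markov: P[X ≥ 5] ≤ μ/a = (4/15)/5 = 4/75.
Numerically: ≈ 0.05333.
(Since a = 5 > μ = 0.26667, the bound 4/75 is < 1 and informative.)

P[X ≥ 5] ≤ 4/75 ≈ 0.05333.


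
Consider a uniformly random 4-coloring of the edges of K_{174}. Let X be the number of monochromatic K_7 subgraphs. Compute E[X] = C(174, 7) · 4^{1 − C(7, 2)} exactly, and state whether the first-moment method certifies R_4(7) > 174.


E[X] = C(174, 7) · 4^{1 − 21} = 847879782984 · 4^{−20} = 847879782984/1099511627776.
As a reduced fraction: E[X] = 105984972873/137438953472 ≈ 0.7711422.
Is E[X] < 1? YES.
Since E[X] < 1, there exists a 4-coloring of K_{174} with no monochromatic K_7; hence R_4(7) > 174.

E[X] = 105984972873/137438953472 ≈ 0.7711422; E[X] < 1, so R_4(7) > 174.


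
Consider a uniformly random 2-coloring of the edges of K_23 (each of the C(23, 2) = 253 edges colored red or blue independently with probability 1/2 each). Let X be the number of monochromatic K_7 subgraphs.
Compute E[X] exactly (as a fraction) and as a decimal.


Let X = Σ_S X_S over the C(23, 7) = 245157 subsets S of size 7, where X_S = 1 if the K_7 on S is monochromatic.
For a fixed S, the K_7 on S has C(7, 2) = 21 edges. P[all 21 edges red] = (1/2)^21, and likewise for blue, so P[monochromatic] = 2·(1/2)^21 = 2^{1 − 21} = 1/1048576.
By linearity: E[X] = C(23, 7) · 2^{1 − 21} = 245157 · 1/1048576 = 245157/1048576.
Numerically: E[X] ≈ 0.2338.

E[X] = C(23,7)·2^(1−C(7,2)) = 245157/1048576 ≈ 0.2338.


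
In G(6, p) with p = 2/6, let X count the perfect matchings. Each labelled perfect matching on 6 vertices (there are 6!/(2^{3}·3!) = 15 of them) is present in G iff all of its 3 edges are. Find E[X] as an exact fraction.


K_6 has 6!/(2^{3}·3!) = 15 labelled perfect matchings.
For each such perfect matching H, let X_H = 1 if all 3 edges of H are present in G. Then P[X_H = 1] = p^{3} = (1/3)^{3} = 1/27.
Summing the indicators: E[X] = Σ_H E[X_H] = 15 · p^{3} = 15 · 1/27 = 5/9.
Numerically: E[X] ≈ 0.5556.

E[X] = 15 · (1/3)^{3} = 5/9 ≈ 0.5556.


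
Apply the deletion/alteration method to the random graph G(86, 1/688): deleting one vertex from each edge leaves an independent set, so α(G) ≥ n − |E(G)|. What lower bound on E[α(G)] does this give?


E[|E(G)|] = C(86, 2)·p = 3655 · (1/688) = 85/16.
E[α(G)] ≥ n − E[|E(G)|] = 86 − 85/16 = 1291/16.
Numerically: ≈ 80.688.
(This is only a lower bound; the true E[α(G)] may be larger.)

E[α(G)] ≥ 1291/16 ≈ 80.688.


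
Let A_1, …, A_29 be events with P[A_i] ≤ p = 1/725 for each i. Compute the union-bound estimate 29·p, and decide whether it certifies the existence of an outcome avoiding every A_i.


Union bound: P[∪_{i=1}^{29} A_i] ≤ Σ_i P[A_i] ≤ 29·p = 29·(1/725) = 1/25.
Numerically: 1/25 ≈ 0.040.
Is 1/25 < 1? YES.
Since P[∪ A_i] ≤ 1/25 < 1, the complement has P[∩ A_i^c] ≥ 1 − 1/25 = 24/25 > 0, so some outcome avoids every A_i.

29·p = 1/25 ≈ 0.040; existence CERTIFIED by the union bound.


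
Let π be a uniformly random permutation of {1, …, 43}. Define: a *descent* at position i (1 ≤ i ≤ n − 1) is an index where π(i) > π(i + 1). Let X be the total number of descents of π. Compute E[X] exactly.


Write X = Σ X_I over i = 1, …, 42, with X_I the indicator of one descent.
There are 42 indicators.
For each fixed i, the pair (π(i), π(i+1)) is a uniformly random ordered pair of distinct values from {1, …, 43}; by symmetry P[π(i) > π(i+1)] = 1/2.
By linearity: E[X] = 42 · (1/2) = (43 − 1) · (1/2) = 21 ≈ 21.0000.

E[X] = 21 = 21.0000.


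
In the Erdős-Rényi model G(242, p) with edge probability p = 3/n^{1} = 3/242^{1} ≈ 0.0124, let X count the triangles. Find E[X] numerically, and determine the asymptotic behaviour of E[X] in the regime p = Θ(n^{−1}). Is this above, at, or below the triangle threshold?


Number of potential triangles: C(242, 3) = 2332880.
Each occurs with probability p³ ≈ (0.0124)³ ≈ 1.905100e-06.
By linearity: E[X] = C(242, 3)·p³ ≈ 2332880 · 1.905100e-06 ≈ 4.4444.
Here α = 1, so p = 3/n is exactly at the triangle threshold p ~ 1/n. Asymptotically E[X] → c³/6 = 3³/6 = 9/2 ≈ 4.5000, a bounded constant. In this regime the triangle count is asymptotically Poisson(c³/6).

E[X] ≈ 4.4444; in regime p = Θ(1/n^{1}) E[X] stays bounded (at the triangle threshold p ~ 1/n).


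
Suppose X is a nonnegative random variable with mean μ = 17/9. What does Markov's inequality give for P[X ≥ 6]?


μ = E[X] = 17/9, a = 6.
Markov: P[X ≥ 6] ≤ μ/a = (17/9)/6 = 17/54.
Numerically: ≈ 0.31481.
(Since a = 6 > μ = 1.88889, the bound 17/54 is < 1 and informative.)

P[X ≥ 6] ≤ 17/54 ≈ 0.31481.


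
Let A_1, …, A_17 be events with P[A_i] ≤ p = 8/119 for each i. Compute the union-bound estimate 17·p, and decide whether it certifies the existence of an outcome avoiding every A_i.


Union bound: P[∪_{i=1}^{17} A_i] ≤ Σ_i P[A_i] ≤ 17·p = 17·(8/119) = 8/7.
Numerically: 8/7 ≈ 1.143.
Is 8/7 < 1? NO.
Since the bound 8/7 is ≥ 1, the union bound is uninformative here; it does NOT by itself certify existence.

17·p = 8/7 ≈ 1.143; existence NOT certified by the union bound.


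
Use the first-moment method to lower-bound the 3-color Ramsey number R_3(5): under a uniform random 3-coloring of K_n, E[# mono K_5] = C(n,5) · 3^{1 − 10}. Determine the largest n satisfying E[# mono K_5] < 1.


We need C(n, 5) · 3^{1 − 10} < 1, i.e. C(n, 5) < 3^{10 − 1} = 19683.
Check values of n near the boundary:
  n = 19: C(19, 5) = 11628; 11628 < 19683? YES
  n = 20: C(20, 5) = 15504; 15504 < 19683? YES
  n = 21: C(21, 5) = 20349; 20349 < 19683? NO
The largest n with C(n, 5) < 19683 is n = 20 (where E[X] = 5168/6561 ≈ 0.7877). Hence R_3(5) > 20, i.e. R_3(5) ≥ 21.

Largest n = 20; hence R_3(5) > 20.


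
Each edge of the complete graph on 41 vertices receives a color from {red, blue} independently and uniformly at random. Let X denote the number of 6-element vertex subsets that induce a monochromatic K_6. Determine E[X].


Let X = Σ_S X_S over the C(41, 6) = 4496388 subsets S of size 6, where X_S = 1 if the K_6 on S is monochromatic.
For a fixed S, the K_6 on S has C(6, 2) = 15 edges. P[all 15 edges red] = (1/2)^15, and likewise for blue, so P[monochromatic] = 2·(1/2)^15 = 2^{1 − 15} = 1/16384.
By linearity: E[X] = C(41, 6) · 2^{1 − 15} = 4496388 · 1/16384 = 1124097/4096.
Numerically: E[X] ≈ 274.438.

E[X] = C(41,6)·2^(1−C(6,2)) = 1124097/4096 ≈ 274.438.


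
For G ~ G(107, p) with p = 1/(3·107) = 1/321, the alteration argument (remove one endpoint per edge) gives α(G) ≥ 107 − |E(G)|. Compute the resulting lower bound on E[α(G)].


E[|E(G)|] = C(107, 2)·p = 5671 · (1/321) = 53/3.
E[α(G)] ≥ n − E[|E(G)|] = 107 − 53/3 = 268/3.
Numerically: ≈ 89.333.
(This is only a lower bound; the true E[α(G)] may be larger.)

E[α(G)] ≥ 268/3 ≈ 89.333.


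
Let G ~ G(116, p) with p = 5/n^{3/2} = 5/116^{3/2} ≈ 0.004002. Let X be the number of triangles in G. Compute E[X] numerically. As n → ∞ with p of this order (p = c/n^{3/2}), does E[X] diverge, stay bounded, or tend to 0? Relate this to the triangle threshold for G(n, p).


Number of potential triangles: C(116, 3) = 253460.
Each occurs with probability p³ ≈ (0.004002)³ ≈ 6.409868e-08.
By linearity: E[X] = C(116, 3)·p³ ≈ 253460 · 6.409868e-08 ≈ 0.0162.
Since α = 3/2 > 1, p = c/n^{3/2} = o(1/n) is below the triangle threshold p ~ 1/n. Asymptotically E[X] ~ (c³/6)·n^{3(1−α)} = (5³/6)·n^{-1.5} → 0, so by Markov's inequality G has no triangles w.h.p.

E[X] ≈ 0.0162; in regime p = Θ(1/n^{3/2}) E[X] tends to 0 (below the triangle threshold p ~ 1/n).


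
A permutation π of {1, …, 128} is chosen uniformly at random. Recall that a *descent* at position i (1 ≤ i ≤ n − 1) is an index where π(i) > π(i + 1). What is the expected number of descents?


Write X = Σ X_I over i = 1, …, 127, with X_I the indicator of one descent.
There are 127 indicators.
For each fixed i, the pair (π(i), π(i+1)) is a uniformly random ordered pair of distinct values from {1, …, 128}; by symmetry P[π(i) > π(i+1)] = 1/2.
By linearity: E[X] = 127 · (1/2) = (128 − 1) · (1/2) = 127/2 ≈ 63.500000.

E[X] = 127/2 = 63.500000.


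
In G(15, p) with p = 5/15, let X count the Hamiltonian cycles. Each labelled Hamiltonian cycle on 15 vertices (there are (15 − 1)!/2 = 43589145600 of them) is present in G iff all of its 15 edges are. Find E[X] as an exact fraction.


K_15 has (15 − 1)!/2 = 43589145600 labelled Hamiltonian cycles.
For each such Hamiltonian cycle H, let X_H = 1 if all 15 edges of H are present in G. Then P[X_H = 1] = p^{15} = (1/3)^{15} = 1/14348907.
By linearity of expectation: E[X] = Σ_H E[X_H] = 43589145600 · p^{15} = 43589145600 · 1/14348907 = 179379200/59049.
Numerically: E[X] ≈ 3037.8.

E[X] = 43589145600 · (1/3)^{15} = 179379200/59049 ≈ 3037.8.


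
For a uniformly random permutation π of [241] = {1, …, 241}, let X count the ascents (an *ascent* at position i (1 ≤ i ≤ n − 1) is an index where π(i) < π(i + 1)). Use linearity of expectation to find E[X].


Write X = Σ X_I over i = 1, …, 240, with X_I the indicator of one ascent.
There are 240 indicators.
For each fixed i, the pair (π(i), π(i+1)) is a uniformly random ordered pair of distinct values from {1, …, 241}; by symmetry P[π(i) < π(i+1)] = 1/2.
By linearity: E[X] = 240 · (1/2) = (241 − 1) · (1/2) = 120 ≈ 120.0000.

E[X] = 120 = 120.0000.


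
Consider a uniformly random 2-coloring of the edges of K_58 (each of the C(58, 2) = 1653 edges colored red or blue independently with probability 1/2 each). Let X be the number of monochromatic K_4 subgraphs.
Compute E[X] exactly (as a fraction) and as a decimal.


Let X = Σ_S X_S over the C(58, 4) = 424270 subsets S of size 4, where X_S = 1 if the K_4 on S is monochromatic.
For a fixed S, the K_4 on S has C(4, 2) = 6 edges. P[all 6 edges red] = (1/2)^6, and likewise for blue, so P[monochromatic] = 2·(1/2)^6 = 2^{1 − 6} = 1/32.
Summing: E[X] = C(58, 4) · 2^{1 − 6} = 424270 · 1/32 = 212135/16.
Numerically: E[X] ≈ 13258.437500.

E[X] = C(58,4)·2^(1−C(4,2)) = 212135/16 ≈ 13258.437500.


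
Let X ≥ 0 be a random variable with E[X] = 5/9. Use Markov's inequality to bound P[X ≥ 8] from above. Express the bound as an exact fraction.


μ = E[X] = 5/9, a = 8.
Markov: P[X ≥ 8] ≤ μ/a = (5/9)/8 = 5/72.
Numerically: ≈ 0.06944.
(Since a = 8 > μ = 0.55556, the bound 5/72 is < 1 and informative.)

P[X ≥ 8] ≤ 5/72 ≈ 0.06944.


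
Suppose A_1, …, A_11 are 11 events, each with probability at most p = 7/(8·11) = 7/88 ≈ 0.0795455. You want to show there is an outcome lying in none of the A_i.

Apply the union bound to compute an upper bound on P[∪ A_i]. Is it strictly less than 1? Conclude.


Union bound: P[∪_{i=1}^{11} A_i] ≤ Σ_i P[A_i] ≤ 11·p = 11·(7/88) = 7/8.
Numerically: 7/8 ≈ 0.8750000.
Is 7/8 < 1? YES.
Since P[∪ A_i] ≤ 7/8 < 1, the complement has P[∩ A_i^c] ≥ 1 − 7/8 = 1/8 > 0, so some outcome avoids every A_i.

11·p = 7/8 ≈ 0.8750000; existence CERTIFIED by the union bound.


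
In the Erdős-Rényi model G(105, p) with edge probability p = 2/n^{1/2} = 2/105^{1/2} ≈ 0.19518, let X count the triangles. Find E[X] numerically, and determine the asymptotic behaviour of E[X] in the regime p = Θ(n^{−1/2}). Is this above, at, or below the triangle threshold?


Number of potential triangles: C(105, 3) = 187460.
Each occurs with probability p³ ≈ (0.19518)³ ≈ 7.43542913e-03.
By linearity: E[X] = C(105, 3)·p³ ≈ 187460 · 7.43542913e-03 ≈ 1393.845544.
Since α = 1/2 < 1, p = c/n^{1/2} ≫ 1/n is above the triangle threshold p ~ 1/n. Asymptotically E[X] ~ (c³/6)·n^{3(1−α)} = (2³/6)·n^{1.5} → ∞; triangles are abundant w.h.p.

E[X] ≈ 1393.845544; in regime p = Θ(1/n^{1/2}) E[X] diverges (above the triangle threshold p ~ 1/n).


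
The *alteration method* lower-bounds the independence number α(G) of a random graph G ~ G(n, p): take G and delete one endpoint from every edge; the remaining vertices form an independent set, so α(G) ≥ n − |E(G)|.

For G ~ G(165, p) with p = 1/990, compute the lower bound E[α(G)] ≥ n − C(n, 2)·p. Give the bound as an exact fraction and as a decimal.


E[|E(G)|] = C(165, 2)·p = 13530 · (1/990) = 41/3.
E[α(G)] ≥ n − E[|E(G)|] = 165 − 41/3 = 454/3.
Numerically: ≈ 151.333.
(This is only a lower bound; the true E[α(G)] may be larger.)

E[α(G)] ≥ 454/3 ≈ 151.333.


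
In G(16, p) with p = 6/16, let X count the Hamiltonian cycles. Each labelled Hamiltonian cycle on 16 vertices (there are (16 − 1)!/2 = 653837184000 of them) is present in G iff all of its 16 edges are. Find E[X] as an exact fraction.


K_16 has (16 − 1)!/2 = 653837184000 labelled Hamiltonian cycles.
For each such Hamiltonian cycle H, let X_H = 1 if all 16 edges of H are present in G. Then P[X_H = 1] = p^{16} = (3/8)^{16} = 43046721/281474976710656.
Summing the indicators: E[X] = Σ_H E[X_H] = 653837184000 · p^{16} = 653837184000 · 43046721/281474976710656 = 27485885585032875/274877906944.
Numerically: E[X] ≈ 99993.

E[X] = 653837184000 · (3/8)^{16} = 27485885585032875/274877906944 ≈ 99993.


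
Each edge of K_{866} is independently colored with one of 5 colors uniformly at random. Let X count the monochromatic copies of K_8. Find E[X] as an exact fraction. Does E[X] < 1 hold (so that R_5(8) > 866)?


E[X] = C(866, 8) · 5^{1 − 28} = 7595214554331451620 · 5^{−27} = 7595214554331451620/7450580596923828125.
As a reduced fraction: E[X] = 1519042910866290324/1490116119384765625 ≈ 1.019412.
Is E[X] < 1? NO.
Since E[X] ≥ 1, the first-moment bound is inconclusive at n = 866; it does NOT by itself certify R_5(8) > 866.

E[X] = 1519042910866290324/1490116119384765625 ≈ 1.019412; E[X] ≥ 1; first-moment method inconclusive here.


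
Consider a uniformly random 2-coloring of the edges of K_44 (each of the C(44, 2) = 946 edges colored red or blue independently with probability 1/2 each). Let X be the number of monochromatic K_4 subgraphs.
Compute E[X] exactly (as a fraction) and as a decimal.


Let X = Σ_S X_S over the C(44, 4) = 135751 subsets S of size 4, where X_S = 1 if the K_4 on S is monochromatic.
For a fixed S, the K_4 on S has C(4, 2) = 6 edges. P[all 6 edges red] = (1/2)^6, and likewise for blue, so P[monochromatic] = 2·(1/2)^6 = 2^{1 − 6} = 1/32.
By linearity: E[X] = C(44, 4) · 2^{1 − 6} = 135751 · 1/32 = 135751/32.
Numerically: E[X] ≈ 4242.21875.

E[X] = C(44,4)·2^(1−C(4,2)) = 135751/32 ≈ 4242.21875.


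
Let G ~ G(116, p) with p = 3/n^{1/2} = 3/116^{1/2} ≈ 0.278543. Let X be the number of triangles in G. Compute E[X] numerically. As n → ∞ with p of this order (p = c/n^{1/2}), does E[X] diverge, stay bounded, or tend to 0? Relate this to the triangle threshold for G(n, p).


Number of potential triangles: C(116, 3) = 253460.
Each occurs with probability p³ ≈ (0.278543)³ ≈ 2.16110954e-02.
By linearity: E[X] = C(116, 3)·p³ ≈ 253460 · 2.16110954e-02 ≈ 5477.548238.
Since α = 1/2 < 1, p = c/n^{1/2} ≫ 1/n is above the triangle threshold p ~ 1/n. Asymptotically E[X] ~ (c³/6)·n^{3(1−α)} = (3³/6)·n^{1.5} → ∞; triangles are abundant w.h.p.

E[X] ≈ 5477.548238; in regime p = Θ(1/n^{1/2}) E[X] diverges (above the triangle threshold p ~ 1/n).


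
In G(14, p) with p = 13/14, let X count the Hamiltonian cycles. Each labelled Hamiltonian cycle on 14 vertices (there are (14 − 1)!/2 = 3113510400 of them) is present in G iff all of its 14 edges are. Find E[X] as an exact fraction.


K_14 has (14 − 1)!/2 = 3113510400 labelled Hamiltonian cycles.
For each such Hamiltonian cycle H, let X_H = 1 if all 14 edges of H are present in G. Then P[X_H = 1] = p^{14} = (13/14)^{14} = 3937376385699289/11112006825558016.
By linearity: E[X] = Σ_H E[X_H] = 3113510400 · p^{14} = 3113510400 · 3937376385699289/11112006825558016 = 3420497300666614836525/3100448333024.
Numerically: E[X] ≈ 1.1e+09.

E[X] = 3113510400 · (13/14)^{14} = 3420497300666614836525/3100448333024 ≈ 1.1e+09.


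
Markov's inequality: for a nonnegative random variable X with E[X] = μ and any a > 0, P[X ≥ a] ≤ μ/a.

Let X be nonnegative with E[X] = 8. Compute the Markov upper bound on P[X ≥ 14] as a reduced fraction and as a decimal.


μ = E[X] = 8, a = 14.
Markov: P[X ≥ 14] ≤ μ/a = (8)/14 = 4/7.
Numerically: ≈ 0.57143.
(Since a = 14 > μ = 8.00000, the bound 4/7 is < 1 and informative.)

P[X ≥ 14] ≤ 4/7 ≈ 0.57143.


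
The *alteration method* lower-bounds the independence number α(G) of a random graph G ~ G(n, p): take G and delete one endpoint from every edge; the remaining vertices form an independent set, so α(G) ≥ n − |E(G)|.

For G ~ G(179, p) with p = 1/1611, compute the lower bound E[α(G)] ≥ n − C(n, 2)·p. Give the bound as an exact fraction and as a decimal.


E[|E(G)|] = C(179, 2)·p = 15931 · (1/1611) = 89/9.
E[α(G)] ≥ n − E[|E(G)|] = 179 − 89/9 = 1522/9.
Numerically: ≈ 169.111111.
(This is only a lower bound; the true E[α(G)] may be larger.)

E[α(G)] ≥ 1522/9 ≈ 169.111111.


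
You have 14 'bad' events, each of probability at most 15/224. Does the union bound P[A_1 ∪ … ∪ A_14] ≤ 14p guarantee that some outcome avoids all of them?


Union bound: P[∪_{i=1}^{14} A_i] ≤ Σ_i P[A_i] ≤ 14·p = 14·(15/224) = 15/16.
Numerically: 15/16 ≈ 0.938.
Is 15/16 < 1? YES.
Since P[∪ A_i] ≤ 15/16 < 1, the complement has P[∩ A_i^c] ≥ 1 − 15/16 = 1/16 > 0, so some outcome avoids every A_i.

14·p = 15/16 ≈ 0.938; existence CERTIFIED by the union bound.


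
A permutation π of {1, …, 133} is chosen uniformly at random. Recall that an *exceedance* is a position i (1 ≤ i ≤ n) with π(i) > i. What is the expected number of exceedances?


Write X = Σ_{i=1}^{133} X_i, where X_i = 1_{π(i) > i}.
For each fixed i, π(i) is uniform over {1, …, 133} (marginal of a uniform permutation), so P[π(i) > i] = (n − i)/n. Summing: Σ_{i=1}^{133} (n − i)/n = (0 + 1 + … + 132)/133 = 133(133 − 1)/(2·133) = (133 − 1)/2.
Hence E[X] = Σ_{i=1}^{133} (133 − i)/133 = 66 ≈ 66.000000.

E[X] = 66 = 66.000000.


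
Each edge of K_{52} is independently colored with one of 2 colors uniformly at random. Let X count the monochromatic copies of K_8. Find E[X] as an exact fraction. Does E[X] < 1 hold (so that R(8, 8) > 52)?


E[X] = C(52, 8) · 2^{1 − 28} = 752538150 · 2^{−27} = 752538150/134217728.
As a reduced fraction: E[X] = 376269075/67108864 ≈ 5.607.
Is E[X] < 1? NO.
Since E[X] ≥ 1, the first-moment bound is inconclusive at n = 52; it does NOT by itself certify R(8, 8) > 52.

E[X] = 376269075/67108864 ≈ 5.607; E[X] ≥ 1; first-moment method inconclusive here.


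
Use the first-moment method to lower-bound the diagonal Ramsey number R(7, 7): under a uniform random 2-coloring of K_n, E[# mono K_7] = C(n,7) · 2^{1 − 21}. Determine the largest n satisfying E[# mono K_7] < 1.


We need C(n, 7) · 2^{1 − 21} < 1, i.e. C(n, 7) < 2^{21 − 1} = 1048576.
Check values of n near the boundary:
  n = 22: C(22, 7) = 170544; 170544 < 1048576? YES
  n = 23: C(23, 7) = 245157; 245157 < 1048576? YES
  n = 24: C(24, 7) = 346104; 346104 < 1048576? YES
  n = 25: C(25, 7) = 480700; 480700 < 1048576? YES
  n = 26: C(26, 7) = 657800; 657800 < 1048576? YES
  n = 27: C(27, 7) = 888030; 888030 < 1048576? YES
  n = 28: C(28, 7) = 1184040; 1184040 < 1048576? NO
  n = 29: C(29, 7) = 1560780; 1560780 < 1048576? NO
The largest n with C(n, 7) < 1048576 is n = 27 (where E[X] = 444015/524288 ≈ 0.8468914). Hence R(7, 7) > 27, i.e. R(7, 7) ≥ 28.

Largest n = 27; hence R(7, 7) > 27.


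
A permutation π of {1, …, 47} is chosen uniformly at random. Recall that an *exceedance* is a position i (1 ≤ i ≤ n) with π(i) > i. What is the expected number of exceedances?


Write X = Σ_{i=1}^{47} X_i, where X_i = 1_{π(i) > i}.
For each fixed i, π(i) is uniform over {1, …, 47} (marginal of a uniform permutation), so P[π(i) > i] = (n − i)/n. Summing: Σ_{i=1}^{47} (n − i)/n = (0 + 1 + … + 46)/47 = 47(47 − 1)/(2·47) = (47 − 1)/2.
Hence E[X] = Σ_{i=1}^{47} (47 − i)/47 = 23 ≈ 23.00000.

E[X] = 23 = 23.00000.


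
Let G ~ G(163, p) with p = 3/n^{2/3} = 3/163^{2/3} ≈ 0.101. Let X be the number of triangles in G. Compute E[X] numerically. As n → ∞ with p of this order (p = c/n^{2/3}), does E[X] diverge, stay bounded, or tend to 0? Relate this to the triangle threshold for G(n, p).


Number of potential triangles: C(163, 3) = 708561.
Each occurs with probability p³ ≈ (0.101)³ ≈ 1.01622e-03.
By linearity: E[X] = C(163, 3)·p³ ≈ 708561 · 1.01622e-03 ≈ 720.055.
Since α = 2/3 < 1, p = c/n^{2/3} ≫ 1/n is above the triangle threshold p ~ 1/n. Asymptotically E[X] ~ (c³/6)·n^{3(1−α)} = (3³/6)·n^{1} → ∞; triangles are abundant w.h.p.

E[X] ≈ 720.055; in regime p = Θ(1/n^{2/3}) E[X] diverges (above the triangle threshold p ~ 1/n).


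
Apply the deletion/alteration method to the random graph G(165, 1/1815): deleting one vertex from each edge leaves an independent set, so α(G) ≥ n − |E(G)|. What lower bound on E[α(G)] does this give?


E[|E(G)|] = C(165, 2)·p = 13530 · (1/1815) = 82/11.
E[α(G)] ≥ n − E[|E(G)|] = 165 − 82/11 = 1733/11.
Numerically: ≈ 157.54545.
(This is only a lower bound; the true E[α(G)] may be larger.)

E[α(G)] ≥ 1733/11 ≈ 157.54545.


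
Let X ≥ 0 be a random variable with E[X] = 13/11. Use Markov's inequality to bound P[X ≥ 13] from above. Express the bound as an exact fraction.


μ = E[X] = 13/11, a = 13.
Markov: P[X ≥ 13] ≤ μ/a = (13/11)/13 = 1/11.
Numerically: ≈ 0.0909.
(Since a = 13 > μ = 1.1818, the bound 1/11 is < 1 and informative.)

P[X ≥ 13] ≤ 1/11 ≈ 0.0909.


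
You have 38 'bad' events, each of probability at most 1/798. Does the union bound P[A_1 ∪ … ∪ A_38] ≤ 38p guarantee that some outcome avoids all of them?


Union bound: P[∪_{i=1}^{38} A_i] ≤ Σ_i P[A_i] ≤ 38·p = 38·(1/798) = 1/21.
Numerically: 1/21 ≈ 0.0476190.
Is 1/21 < 1? YES.
Since P[∪ A_i] ≤ 1/21 < 1, the complement has P[∩ A_i^c] ≥ 1 − 1/21 = 20/21 > 0, so some outcome avoids every A_i.

38·p = 1/21 ≈ 0.0476190; existence CERTIFIED by the union bound.


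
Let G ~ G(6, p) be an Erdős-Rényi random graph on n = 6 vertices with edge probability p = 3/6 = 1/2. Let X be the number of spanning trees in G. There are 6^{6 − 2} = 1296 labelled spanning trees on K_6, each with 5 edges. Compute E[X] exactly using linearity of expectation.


K_6 has 6^{6 − 2} = 1296 labelled spanning trees.
For each such spanning tree H, let X_H = 1 if all 5 edges of H are present in G. Then P[X_H = 1] = p^{5} = (1/2)^{5} = 1/32.
Summing the indicators: E[X] = Σ_H E[X_H] = 1296 · p^{5} = 1296 · 1/32 = 81/2.
Numerically: E[X] ≈ 40.5.

E[X] = 1296 · (1/2)^{5} = 81/2 ≈ 40.5.


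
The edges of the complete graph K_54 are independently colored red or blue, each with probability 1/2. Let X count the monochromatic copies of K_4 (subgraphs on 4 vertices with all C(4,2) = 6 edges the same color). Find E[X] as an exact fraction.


Let X = Σ_S X_S over the C(54, 4) = 316251 subsets S of size 4, where X_S = 1 if the K_4 on S is monochromatic.
For a fixed S, the K_4 on S has C(4, 2) = 6 edges. P[all 6 edges red] = (1/2)^6, and likewise for blue, so P[monochromatic] = 2·(1/2)^6 = 2^{1 − 6} = 1/32.
By linearity of expectation: E[X] = C(54, 4) · 2^{1 − 6} = 316251 · 1/32 = 316251/32.
Numerically: E[X] ≈ 9882.843750.

E[X] = C(54,4)·2^(1−C(4,2)) = 316251/32 ≈ 9882.843750.


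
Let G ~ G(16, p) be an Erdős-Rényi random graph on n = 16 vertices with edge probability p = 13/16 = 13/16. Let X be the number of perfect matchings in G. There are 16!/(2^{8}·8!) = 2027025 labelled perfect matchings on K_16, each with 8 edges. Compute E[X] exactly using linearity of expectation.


K_16 has 16!/(2^{8}·8!) = 2027025 labelled perfect matchings.
For each such perfect matching H, let X_H = 1 if all 8 edges of H are present in G. Then P[X_H = 1] = p^{8} = (13/16)^{8} = 815730721/4294967296.
By linearity of expectation: E[X] = Σ_H E[X_H] = 2027025 · p^{8} = 2027025 · 815730721/4294967296 = 1653506564735025/4294967296.
Numerically: E[X] ≈ 3.85e+05.

E[X] = 2027025 · (13/16)^{8} = 1653506564735025/4294967296 ≈ 3.85e+05.


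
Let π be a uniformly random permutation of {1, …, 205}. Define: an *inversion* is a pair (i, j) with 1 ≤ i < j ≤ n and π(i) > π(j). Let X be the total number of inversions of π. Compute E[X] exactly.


Write X = Σ X_I over the C(205, 2) = 20910 pairs i < j, with X_I the indicator of one inversion.
There are 20910 indicators.
For each fixed pair i < j, the values π(i) and π(j) are two distinct elements of {1, …, 205} in uniformly random order; by symmetry P[π(i) > π(j)] = 1/2.
By linearity: E[X] = 20910 · (1/2) = C(205, 2) · (1/2) = 20910/2 = 10455 ≈ 10455.000000.

E[X] = 10455 = 10455.000000.


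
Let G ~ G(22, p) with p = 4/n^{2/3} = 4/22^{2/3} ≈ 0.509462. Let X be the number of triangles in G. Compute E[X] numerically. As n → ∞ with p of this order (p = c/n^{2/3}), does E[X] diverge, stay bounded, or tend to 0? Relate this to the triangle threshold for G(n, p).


Number of potential triangles: C(22, 3) = 1540.
Each occurs with probability p³ ≈ (0.509462)³ ≈ 1.32231405e-01.
By linearity: E[X] = C(22, 3)·p³ ≈ 1540 · 1.32231405e-01 ≈ 203.636364.
Since α = 2/3 < 1, p = c/n^{2/3} ≫ 1/n is above the triangle threshold p ~ 1/n. Asymptotically E[X] ~ (c³/6)·n^{3(1−α)} = (4³/6)·n^{1} → ∞; triangles are abundant w.h.p.

E[X] ≈ 203.636364; in regime p = Θ(1/n^{2/3}) E[X] diverges (above the triangle threshold p ~ 1/n).


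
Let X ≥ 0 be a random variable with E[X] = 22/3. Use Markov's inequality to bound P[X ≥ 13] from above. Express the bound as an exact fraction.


μ = E[X] = 22/3, a = 13.
Markov: P[X ≥ 13] ≤ μ/a = (22/3)/13 = 22/39.
Numerically: ≈ 0.564103.
(Since a = 13 > μ = 7.333333, the bound 22/39 is < 1 and informative.)

P[X ≥ 13] ≤ 22/39 ≈ 0.564103.


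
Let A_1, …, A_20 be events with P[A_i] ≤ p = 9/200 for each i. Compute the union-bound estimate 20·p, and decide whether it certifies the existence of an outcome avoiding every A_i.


Union bound: P[∪_{i=1}^{20} A_i] ≤ Σ_i P[A_i] ≤ 20·p = 20·(9/200) = 9/10.
Numerically: 9/10 ≈ 0.900.
Is 9/10 < 1? YES.
Since P[∪ A_i] ≤ 9/10 < 1, the complement has P[∩ A_i^c] ≥ 1 − 9/10 = 1/10 > 0, so some outcome avoids every A_i.

20·p = 9/10 ≈ 0.900; existence CERTIFIED by the union bound.


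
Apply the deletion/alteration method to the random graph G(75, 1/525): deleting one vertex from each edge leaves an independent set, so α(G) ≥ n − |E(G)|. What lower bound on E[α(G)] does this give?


E[|E(G)|] = C(75, 2)·p = 2775 · (1/525) = 37/7.
E[α(G)] ≥ n − E[|E(G)|] = 75 − 37/7 = 488/7.
Numerically: ≈ 69.7143.
(This is only a lower bound; the true E[α(G)] may be larger.)

E[α(G)] ≥ 488/7 ≈ 69.7143.


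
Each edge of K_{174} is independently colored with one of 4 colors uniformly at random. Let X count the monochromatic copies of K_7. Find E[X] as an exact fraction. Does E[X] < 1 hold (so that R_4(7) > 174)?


E[X] = C(174, 7) · 4^{1 − 21} = 847879782984 · 4^{−20} = 847879782984/1099511627776.
As a reduced fraction: E[X] = 105984972873/137438953472 ≈ 0.771.
Is E[X] < 1? YES.
Since E[X] < 1, there exists a 4-coloring of K_{174} with no monochromatic K_7; hence R_4(7) > 174.

E[X] = 105984972873/137438953472 ≈ 0.771; E[X] < 1, so R_4(7) > 174.


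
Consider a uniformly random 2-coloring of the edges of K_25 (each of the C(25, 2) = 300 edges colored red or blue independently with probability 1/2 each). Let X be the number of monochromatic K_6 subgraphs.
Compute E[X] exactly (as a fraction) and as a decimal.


Let X = Σ_S X_S over the C(25, 6) = 177100 subsets S of size 6, where X_S = 1 if the K_6 on S is monochromatic.
For a fixed S, the K_6 on S has C(6, 2) = 15 edges. P[all 15 edges red] = (1/2)^15, and likewise for blue, so P[monochromatic] = 2·(1/2)^15 = 2^{1 − 15} = 1/16384.
By linearity: E[X] = C(25, 6) · 2^{1 − 15} = 177100 · 1/16384 = 44275/4096.
Numerically: E[X] ≈ 10.80933.

E[X] = C(25,6)·2^(1−C(6,2)) = 44275/4096 ≈ 10.80933.


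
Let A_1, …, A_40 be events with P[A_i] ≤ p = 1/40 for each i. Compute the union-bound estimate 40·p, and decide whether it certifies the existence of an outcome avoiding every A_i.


Union bound: P[∪_{i=1}^{40} A_i] ≤ Σ_i P[A_i] ≤ 40·p = 40·(1/40) = 1.
Numerically: 1 ≈ 1.00000.
Is 1 < 1? NO.
Since the bound 1 is ≥ 1, the union bound is uninformative here; it does NOT by itself certify existence.

40·p = 1 ≈ 1.00000; existence NOT certified by the union bound.


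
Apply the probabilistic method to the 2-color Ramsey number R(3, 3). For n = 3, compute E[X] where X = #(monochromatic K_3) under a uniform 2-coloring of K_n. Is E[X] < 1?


E[X] = C(3, 3) · 2^{1 − 3} = 1 · 2^{−2} = 1/4.
As a reduced fraction: E[X] = 1/4 ≈ 0.2500000.
Is E[X] < 1? YES.
Since E[X] < 1, there exists a 2-coloring of K_{3} with no monochromatic K_3; hence R(3, 3) > 3.

E[X] = 1/4 ≈ 0.2500000; E[X] < 1, so R(3, 3) > 3.


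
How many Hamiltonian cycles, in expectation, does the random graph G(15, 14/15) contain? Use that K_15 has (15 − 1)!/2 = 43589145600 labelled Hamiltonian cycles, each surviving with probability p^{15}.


K_15 has (15 − 1)!/2 = 43589145600 labelled Hamiltonian cycles.
For each such Hamiltonian cycle H, let X_H = 1 if all 15 edges of H are present in G. Then P[X_H = 1] = p^{15} = (14/15)^{15} = 155568095557812224/437893890380859375.
By linearity of expectation: E[X] = Σ_H E[X_H] = 43589145600 · p^{15} = 43589145600 · 155568095557812224/437893890380859375 = 1116227221067356419653632/72081298828125.
Numerically: E[X] ≈ 1.5486e+10.

E[X] = 43589145600 · (14/15)^{15} = 1116227221067356419653632/72081298828125 ≈ 1.5486e+10.
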